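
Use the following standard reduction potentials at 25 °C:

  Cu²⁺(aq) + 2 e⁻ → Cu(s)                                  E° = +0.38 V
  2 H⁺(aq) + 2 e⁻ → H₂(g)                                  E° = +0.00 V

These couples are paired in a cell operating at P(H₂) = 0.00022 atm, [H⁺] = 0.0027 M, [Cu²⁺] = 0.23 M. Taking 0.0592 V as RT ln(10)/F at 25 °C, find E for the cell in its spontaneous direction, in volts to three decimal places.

Cu²⁺/Cu is the cathode (higher E°), H⁺/H₂ the anode: E°cell = +0.38 − (+0.00) = +0.38 V, n = 2.
Overall: Cu²⁺(aq) + H₂(g) → Cu(s) + 2 H⁺(aq)
Q = [H⁺]^2 / ([Cu²⁺]·P(H₂)); log Q = -0.841.
E = E° − (0.0592/n) log Q = +0.38 − (0.0592/2)(-0.841) = +0.405 V.

+0.405 V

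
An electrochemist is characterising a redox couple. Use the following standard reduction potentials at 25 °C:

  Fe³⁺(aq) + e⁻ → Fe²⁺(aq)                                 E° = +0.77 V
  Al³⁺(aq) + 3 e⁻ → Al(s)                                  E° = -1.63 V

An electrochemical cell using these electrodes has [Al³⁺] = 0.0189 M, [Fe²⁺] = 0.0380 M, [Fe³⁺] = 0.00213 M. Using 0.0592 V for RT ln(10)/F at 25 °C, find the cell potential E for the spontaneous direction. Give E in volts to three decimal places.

+2.360 V

Fe³⁺/Fe²⁺ is the cathode (higher E°), Al³⁺/Al the anode: E°cell = +0.77 − (-1.63) = +2.40 V, n = 3.
Overall: 3 Fe³⁺(aq) + Al(s) → 3 Fe²⁺(aq) + Al³⁺(aq)
Q = [Fe²⁺]^3·[Al³⁺] / ([Fe³⁺]^3); log Q = 2.031.
E = E° − (0.0592/n) log Q = +2.40 − (0.0592/3)(2.031) = +2.360 V.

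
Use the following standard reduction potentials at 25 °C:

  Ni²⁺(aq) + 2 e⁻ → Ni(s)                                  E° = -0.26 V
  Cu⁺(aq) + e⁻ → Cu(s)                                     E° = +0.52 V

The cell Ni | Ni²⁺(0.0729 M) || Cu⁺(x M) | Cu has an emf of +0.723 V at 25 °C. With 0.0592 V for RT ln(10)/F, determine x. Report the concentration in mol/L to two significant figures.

Cu⁺/Cu is the cathode, Ni²⁺/Ni the anode: E°cell = +0.78 V, n = 2.
Overall reaction: 2 Cu⁺(aq) + Ni(s) → 2 Cu(s) + Ni²⁺(aq); Q = [Ni²⁺]^1/[Cu⁺]^2.
From E = E° − (0.0592/n) log Q: log Q = (E° − E)·n/0.0592 = (+0.78 − (+0.723))·2/0.0592 = 1.9257.
So 2·log[Cu⁺] = 1·log(0.0729) − log Q = -1.1373 − (1.9257) = -3.0630; log[Cu⁺] = -3.0630 / 2 = -1.5315; [Cu⁺] = 10^(-1.5315) ≈ 0.029 M.

0.029 M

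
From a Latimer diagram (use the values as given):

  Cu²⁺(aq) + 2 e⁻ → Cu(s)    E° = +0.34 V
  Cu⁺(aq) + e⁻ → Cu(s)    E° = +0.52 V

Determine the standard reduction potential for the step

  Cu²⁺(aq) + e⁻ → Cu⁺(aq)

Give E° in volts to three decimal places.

+0.160 V

Sequential free energies add, so n₃E°₃ = n₁E°₁ + n₂E°₂.
With n₃ = 2, and the known step contributing 1×(+0.52) V, the unknown satisfies 1·E° = 2×(+0.34) − 1×(+0.52) = +0.160.
E° = +0.160 / 1 = +0.160 V.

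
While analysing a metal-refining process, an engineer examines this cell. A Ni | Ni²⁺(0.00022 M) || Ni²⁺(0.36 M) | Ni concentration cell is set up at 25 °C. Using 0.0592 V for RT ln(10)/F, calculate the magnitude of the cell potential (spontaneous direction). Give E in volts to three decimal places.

+0.095 V

For a concentration cell E°cell = 0. The 0.36 M side is the cathode (reduction is favoured where [Ni²⁺] is higher).
With n = 2, E = −(0.0592/2) log([Ni²⁺]ₐₙ/[Ni²⁺]꜀ₐₜ) = −(0.0592/2) log(0.00022/0.36) = −(0.0592/2)(-3.214) = +0.095 V.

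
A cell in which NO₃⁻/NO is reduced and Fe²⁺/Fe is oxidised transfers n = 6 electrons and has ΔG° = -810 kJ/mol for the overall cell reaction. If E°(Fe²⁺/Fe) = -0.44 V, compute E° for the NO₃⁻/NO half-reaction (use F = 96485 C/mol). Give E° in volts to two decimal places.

+0.96 V

E°cell = −ΔG°/(nF) = −(-810×10³)/((6)(96485)) = +1.399 V.
Since NO₃⁻/NO is the cathode and Fe²⁺/Fe the anode, E°cell = E°(NO₃⁻/NO) − E°(Fe²⁺/Fe).
So E°(NO₃⁻/NO) = E°cell + E°(Fe²⁺/Fe) = +1.399 + (-0.44) = +0.96 V.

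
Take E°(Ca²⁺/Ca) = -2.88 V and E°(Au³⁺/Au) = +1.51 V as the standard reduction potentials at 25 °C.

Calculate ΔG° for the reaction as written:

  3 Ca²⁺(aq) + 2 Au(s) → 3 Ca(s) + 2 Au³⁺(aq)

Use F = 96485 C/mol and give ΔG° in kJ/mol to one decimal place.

As written, Ca²⁺/Ca is reduced (cathode) and Au³⁺/Au is oxidised (anode), so E°cell = (-2.88) − (+1.51) = -4.39 V.
Balancing electrons gives n = 6.
ΔG° = −nFE° = −(6)(96485)(-4.39) = 2,541,415 J = +2541.4 kJ/mol.

+2541.4 kJ/mol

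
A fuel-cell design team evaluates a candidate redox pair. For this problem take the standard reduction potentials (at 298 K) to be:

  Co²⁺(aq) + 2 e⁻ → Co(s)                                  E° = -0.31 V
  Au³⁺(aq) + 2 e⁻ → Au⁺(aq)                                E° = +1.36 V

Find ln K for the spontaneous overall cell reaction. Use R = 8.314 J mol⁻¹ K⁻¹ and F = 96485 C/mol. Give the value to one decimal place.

130.1

Cathode: Au³⁺/Au⁺; anode: Co²⁺/Co. E°cell = (+1.36) − (-0.31) = +1.67 V, with n = 2.
ΔG° = −nFE° = −RT ln K, so ln K = nFE°/(RT) = (2)(96485)(+1.67) / ((8.314)(298)) = 130.071.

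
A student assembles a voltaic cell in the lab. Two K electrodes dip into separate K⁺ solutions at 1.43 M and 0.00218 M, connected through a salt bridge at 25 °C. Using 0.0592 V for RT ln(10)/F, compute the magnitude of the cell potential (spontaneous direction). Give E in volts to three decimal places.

For a concentration cell E°cell = 0. The 1.43 M side is the cathode (reduction is favoured where [K⁺] is higher).
With n = 1, E = −(0.0592/1) log([K⁺]ₐₙ/[K⁺]꜀ₐₜ) = −(0.0592/1) log(0.00218/1.43) = −(0.0592/1)(-2.817) = +0.167 V.

+0.167 V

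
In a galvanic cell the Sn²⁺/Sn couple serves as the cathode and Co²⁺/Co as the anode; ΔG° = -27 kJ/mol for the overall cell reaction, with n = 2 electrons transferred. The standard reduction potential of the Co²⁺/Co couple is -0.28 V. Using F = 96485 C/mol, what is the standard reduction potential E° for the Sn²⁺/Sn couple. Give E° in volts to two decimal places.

-0.14 V

E°cell = −ΔG°/(nF) = −(-27×10³)/((2)(96485)) = +0.140 V.
Since Sn²⁺/Sn is the cathode and Co²⁺/Co the anode, E°cell = E°(Sn²⁺/Sn) − E°(Co²⁺/Co).
So E°(Sn²⁺/Sn) = E°cell + E°(Co²⁺/Co) = +0.140 + (-0.28) = -0.14 V.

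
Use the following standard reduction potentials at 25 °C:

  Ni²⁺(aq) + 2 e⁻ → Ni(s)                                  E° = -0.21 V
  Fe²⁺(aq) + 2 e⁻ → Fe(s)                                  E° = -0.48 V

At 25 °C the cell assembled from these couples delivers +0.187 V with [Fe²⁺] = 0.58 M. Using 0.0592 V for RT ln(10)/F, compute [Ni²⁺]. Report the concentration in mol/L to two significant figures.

Ni²⁺/Ni is the cathode, Fe²⁺/Fe the anode: E°cell = +0.27 V, n = 2.
Overall reaction: Ni²⁺(aq) + Fe(s) → Ni(s) + Fe²⁺(aq); Q = [Fe²⁺]^1/[Ni²⁺]^1.
From E = E° − (0.0592/n) log Q: log Q = (E° − E)·n/0.0592 = (+0.27 − (+0.187))·2/0.0592 = 2.8041.
So 1·log[Ni²⁺] = 1·log(0.58) − log Q = -0.2366 − (2.8041) = -3.0407; [Ni²⁺] = 10^(-3.0407) ≈ 0.00091 M.

0.00091 M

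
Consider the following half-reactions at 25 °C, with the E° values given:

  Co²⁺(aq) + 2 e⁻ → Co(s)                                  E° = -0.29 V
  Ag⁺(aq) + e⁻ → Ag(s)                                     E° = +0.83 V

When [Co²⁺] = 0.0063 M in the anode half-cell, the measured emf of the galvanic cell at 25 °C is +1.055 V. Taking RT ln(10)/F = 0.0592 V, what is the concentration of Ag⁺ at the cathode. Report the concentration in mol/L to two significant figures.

Ag⁺/Ag is the cathode, Co²⁺/Co the anode: E°cell = +1.12 V, n = 2.
Overall reaction: 2 Ag⁺(aq) + Co(s) → 2 Ag(s) + Co²⁺(aq); Q = [Co²⁺]^1/[Ag⁺]^2.
From E = E° − (0.0592/n) log Q: log Q = (E° − E)·n/0.0592 = (+1.12 − (+1.055))·2/0.0592 = 2.1959.
So 2·log[Ag⁺] = 1·log(0.0063) − log Q = -2.2007 − (2.1959) = -4.3966; log[Ag⁺] = -4.3966 / 2 = -2.1983; [Ag⁺] = 10^(-2.1983) ≈ 0.0063 M.

0.0063 M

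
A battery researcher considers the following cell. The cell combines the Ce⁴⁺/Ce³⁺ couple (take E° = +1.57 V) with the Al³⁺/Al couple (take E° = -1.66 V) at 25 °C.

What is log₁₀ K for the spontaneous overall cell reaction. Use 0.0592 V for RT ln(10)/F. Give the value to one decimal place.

Cathode: Ce⁴⁺/Ce³⁺; anode: Al³⁺/Al. E°cell = +3.23 V, n = 3.
log K = nE°cell / 0.0592 = (3)(+3.23) / 0.0592 = 163.7.

163.7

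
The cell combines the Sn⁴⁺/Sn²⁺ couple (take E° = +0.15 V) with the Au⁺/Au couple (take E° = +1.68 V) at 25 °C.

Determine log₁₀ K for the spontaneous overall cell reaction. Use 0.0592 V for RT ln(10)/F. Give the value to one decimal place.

51.7

Cathode: Au⁺/Au; anode: Sn⁴⁺/Sn²⁺. E°cell = +1.53 V, n = 2.
log K = nE°cell / 0.0592 = (2)(+1.53) / 0.0592 = 51.7.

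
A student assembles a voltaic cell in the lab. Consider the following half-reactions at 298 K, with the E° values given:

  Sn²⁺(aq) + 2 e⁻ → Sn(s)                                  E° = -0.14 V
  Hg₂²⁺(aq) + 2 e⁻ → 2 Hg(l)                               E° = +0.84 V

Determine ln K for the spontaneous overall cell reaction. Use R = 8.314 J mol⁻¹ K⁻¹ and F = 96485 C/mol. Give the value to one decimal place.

76.3

Cathode: Hg₂²⁺/Hg; anode: Sn²⁺/Sn. E°cell = (+0.84) − (-0.14) = +0.98 V, with n = 2.
ΔG° = −nFE° = −RT ln K, so ln K = nFE°/(RT) = (2)(96485)(+0.98) / ((8.314)(298)) = 76.329.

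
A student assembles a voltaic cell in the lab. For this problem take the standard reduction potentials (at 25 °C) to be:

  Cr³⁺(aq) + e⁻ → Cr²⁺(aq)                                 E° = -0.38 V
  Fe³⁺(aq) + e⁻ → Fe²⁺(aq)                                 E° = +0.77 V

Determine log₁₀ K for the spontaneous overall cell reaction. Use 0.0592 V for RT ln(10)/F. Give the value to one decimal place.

Cathode: Fe³⁺/Fe²⁺; anode: Cr³⁺/Cr²⁺. E°cell = +1.15 V, n = 1.
log K = nE°cell / 0.0592 = (1)(+1.15) / 0.0592 = 19.4.

19.4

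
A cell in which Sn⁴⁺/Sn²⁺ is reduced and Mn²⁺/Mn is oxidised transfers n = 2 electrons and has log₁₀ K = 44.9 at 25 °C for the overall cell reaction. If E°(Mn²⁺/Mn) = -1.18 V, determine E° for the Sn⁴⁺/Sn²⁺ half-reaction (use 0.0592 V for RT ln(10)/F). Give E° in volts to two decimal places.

+0.15 V

E°cell = (0.0592/n)·log K = (0.0592/2)(44.9) = +1.329 V.
Since Sn⁴⁺/Sn²⁺ is the cathode and Mn²⁺/Mn the anode, E°cell = E°(Sn⁴⁺/Sn²⁺) − E°(Mn²⁺/Mn).
So E°(Sn⁴⁺/Sn²⁺) = E°cell + E°(Mn²⁺/Mn) = +1.329 + (-1.18) = +0.15 V.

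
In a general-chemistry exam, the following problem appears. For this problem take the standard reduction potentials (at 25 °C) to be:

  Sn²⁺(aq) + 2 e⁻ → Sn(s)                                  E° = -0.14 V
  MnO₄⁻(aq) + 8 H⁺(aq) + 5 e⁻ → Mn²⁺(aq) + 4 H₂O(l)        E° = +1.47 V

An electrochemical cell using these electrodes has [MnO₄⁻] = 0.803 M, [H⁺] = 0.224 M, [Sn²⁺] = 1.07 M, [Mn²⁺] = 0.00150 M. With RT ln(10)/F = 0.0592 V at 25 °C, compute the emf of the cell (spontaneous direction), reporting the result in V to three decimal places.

MnO₄⁻/Mn²⁺ is the cathode (higher E°), Sn²⁺/Sn the anode: E°cell = +1.47 − (-0.14) = +1.61 V, n = 10.
Overall: 2 MnO₄⁻(aq) + 16 H⁺(aq) + 5 Sn(s) → 2 Mn²⁺(aq) + 8 H₂O(l) + 5 Sn²⁺(aq)
Q = [Mn²⁺]^2·[Sn²⁺]^5 / ([MnO₄⁻]^2·[H⁺]^16); log Q = 5.086.
E = E° − (0.0592/n) log Q = +1.61 − (0.0592/10)(5.086) = +1.580 V.

+1.580 V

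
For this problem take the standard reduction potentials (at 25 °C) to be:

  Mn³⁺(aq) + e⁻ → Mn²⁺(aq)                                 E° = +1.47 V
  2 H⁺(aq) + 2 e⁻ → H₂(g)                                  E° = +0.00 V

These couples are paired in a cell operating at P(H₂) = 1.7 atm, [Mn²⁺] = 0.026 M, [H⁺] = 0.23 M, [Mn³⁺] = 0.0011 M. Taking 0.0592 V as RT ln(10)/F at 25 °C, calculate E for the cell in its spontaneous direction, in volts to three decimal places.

+1.433 V

Mn³⁺/Mn²⁺ is the cathode (higher E°), H⁺/H₂ the anode: E°cell = +1.47 − (+0.00) = +1.47 V, n = 2.
Overall: 2 Mn³⁺(aq) + H₂(g) → 2 Mn²⁺(aq) + 2 H⁺(aq)
Q = [Mn²⁺]^2·[H⁺]^2 / ([Mn³⁺]^2·P(H₂)); log Q = 1.240.
E = E° − (0.0592/n) log Q = +1.47 − (0.0592/2)(1.240) = +1.433 V.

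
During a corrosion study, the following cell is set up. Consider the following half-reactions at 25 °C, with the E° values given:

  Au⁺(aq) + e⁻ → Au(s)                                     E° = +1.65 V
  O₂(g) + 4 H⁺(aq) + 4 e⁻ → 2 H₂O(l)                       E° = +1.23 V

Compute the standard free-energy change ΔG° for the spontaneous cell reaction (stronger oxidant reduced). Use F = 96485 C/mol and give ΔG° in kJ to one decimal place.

-162.1 kJ

Au⁺/Au (E° = +1.65 V) is the cathode; O₂/H₂O (E° = +1.23 V) is the anode, so E°cell = +0.42 V.
Balancing electrons gives n = 4 (lcm of 1 and 4).
ΔG° = −nFE° = −(4)(96485)(+0.42) = -162,095 J = -162.1 kJ.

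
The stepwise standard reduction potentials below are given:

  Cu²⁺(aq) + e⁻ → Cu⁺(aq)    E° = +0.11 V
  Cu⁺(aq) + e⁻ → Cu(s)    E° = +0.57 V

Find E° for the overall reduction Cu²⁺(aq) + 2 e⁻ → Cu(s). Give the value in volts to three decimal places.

Standard free energies of sequential steps add: ΔG°₃ = ΔG°₁ + ΔG°₂, so n₃E°₃ = n₁E°₁ + n₂E°₂.
E°₃ = (1×+0.11 + 1×+0.57) / 2 = (+0.680) / 2 = +0.340 V.

+0.340 V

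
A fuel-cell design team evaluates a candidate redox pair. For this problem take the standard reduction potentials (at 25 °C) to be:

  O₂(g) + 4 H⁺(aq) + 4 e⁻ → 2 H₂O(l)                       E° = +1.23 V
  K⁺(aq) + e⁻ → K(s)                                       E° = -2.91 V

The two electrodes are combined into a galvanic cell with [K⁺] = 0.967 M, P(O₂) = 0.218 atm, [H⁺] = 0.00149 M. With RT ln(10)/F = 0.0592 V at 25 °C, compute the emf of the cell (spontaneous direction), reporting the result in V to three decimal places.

O₂/H₂O is the cathode (higher E°), K⁺/K the anode: E°cell = +1.23 − (-2.91) = +4.14 V, n = 4.
Overall: O₂(g) + 4 H⁺(aq) + 4 K(s) → 2 H₂O(l) + 4 K⁺(aq)
Q = [K⁺]^4 / (P(O₂)·[H⁺]^4); log Q = 11.911.
E = E° − (0.0592/n) log Q = +4.14 − (0.0592/4)(11.911) = +3.964 V.

+3.964 V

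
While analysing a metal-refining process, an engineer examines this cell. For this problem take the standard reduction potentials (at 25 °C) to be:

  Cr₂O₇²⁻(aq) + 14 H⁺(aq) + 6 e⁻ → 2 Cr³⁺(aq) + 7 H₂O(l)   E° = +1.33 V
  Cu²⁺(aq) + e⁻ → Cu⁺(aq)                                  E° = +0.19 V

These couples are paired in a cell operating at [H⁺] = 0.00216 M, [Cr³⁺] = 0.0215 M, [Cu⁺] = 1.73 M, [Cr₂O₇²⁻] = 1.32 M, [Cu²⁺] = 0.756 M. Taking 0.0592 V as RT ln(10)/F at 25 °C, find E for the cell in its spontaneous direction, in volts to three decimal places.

Cr₂O₇²⁻/Cr³⁺ is the cathode (higher E°), Cu²⁺/Cu⁺ the anode: E°cell = +1.33 − (+0.19) = +1.14 V, n = 6.
Overall: Cr₂O₇²⁻(aq) + 14 H⁺(aq) + 6 Cu⁺(aq) → 2 Cr³⁺(aq) + 7 H₂O(l) + 6 Cu²⁺(aq)
Q = [Cr³⁺]^2·[Cu²⁺]^6 / ([Cr₂O₇²⁻]·[H⁺]^14·[Cu⁺]^6); log Q = 31.705.
E = E° − (0.0592/n) log Q = +1.14 − (0.0592/6)(31.705) = +0.827 V.

+0.827 V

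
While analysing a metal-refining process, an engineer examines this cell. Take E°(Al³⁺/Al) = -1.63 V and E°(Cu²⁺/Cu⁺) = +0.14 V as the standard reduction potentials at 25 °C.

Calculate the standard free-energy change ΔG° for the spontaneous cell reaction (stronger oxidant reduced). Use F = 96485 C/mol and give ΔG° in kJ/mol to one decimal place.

Cu²⁺/Cu⁺ (E° = +0.14 V) is the cathode; Al³⁺/Al (E° = -1.63 V) is the anode, so E°cell = +1.77 V.
Balancing electrons gives n = 3 (lcm of 1 and 3).
ΔG° = −nFE° = −(3)(96485)(+1.77) = -512,335 J = -512.3 kJ/mol.

-512.3 kJ/mol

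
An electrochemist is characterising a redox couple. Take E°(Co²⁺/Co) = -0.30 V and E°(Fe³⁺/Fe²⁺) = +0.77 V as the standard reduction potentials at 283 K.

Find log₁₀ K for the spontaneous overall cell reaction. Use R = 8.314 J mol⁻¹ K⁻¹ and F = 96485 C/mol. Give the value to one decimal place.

Cathode: Fe³⁺/Fe²⁺; anode: Co²⁺/Co. E°cell = (+0.77) − (-0.30) = +1.07 V, with n = 2.
ΔG° = −nFE° = −RT ln K, so ln K = nFE°/(RT) = (2)(96485)(+1.07) / ((8.314)(283)) = 87.756.
log₁₀ K = 87.756 / ln 10 = 38.1.

38.1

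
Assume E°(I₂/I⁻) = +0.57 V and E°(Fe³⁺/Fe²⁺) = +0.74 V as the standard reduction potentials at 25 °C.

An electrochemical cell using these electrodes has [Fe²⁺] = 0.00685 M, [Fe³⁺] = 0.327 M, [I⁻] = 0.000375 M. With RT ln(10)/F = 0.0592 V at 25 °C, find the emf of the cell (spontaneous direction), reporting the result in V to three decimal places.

Fe³⁺/Fe²⁺ is the cathode (higher E°), I₂/I⁻ the anode: E°cell = +0.74 − (+0.57) = +0.17 V, n = 2.
Overall: 2 Fe³⁺(aq) + 2 I⁻(aq) → 2 Fe²⁺(aq) + I₂(s)
Q = [Fe²⁺]^2 / ([Fe³⁺]^2·[I⁻]^2); log Q = 3.494.
E = E° − (0.0592/n) log Q = +0.17 − (0.0592/2)(3.494) = +0.067 V.

+0.067 V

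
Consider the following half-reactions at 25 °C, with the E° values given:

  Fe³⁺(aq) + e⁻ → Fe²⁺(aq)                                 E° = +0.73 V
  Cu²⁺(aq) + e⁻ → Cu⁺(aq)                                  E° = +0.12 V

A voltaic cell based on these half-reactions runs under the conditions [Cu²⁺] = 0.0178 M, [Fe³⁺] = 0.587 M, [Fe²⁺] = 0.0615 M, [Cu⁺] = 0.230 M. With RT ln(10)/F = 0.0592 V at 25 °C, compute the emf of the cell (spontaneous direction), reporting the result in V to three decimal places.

+0.734 V

Fe³⁺/Fe²⁺ is the cathode (higher E°), Cu²⁺/Cu⁺ the anode: E°cell = +0.73 − (+0.12) = +0.61 V, n = 1.
Overall: Fe³⁺(aq) + Cu⁺(aq) → Fe²⁺(aq) + Cu²⁺(aq)
Q = [Fe²⁺]·[Cu²⁺] / ([Fe³⁺]·[Cu⁺]); log Q = -2.091.
E = E° − (0.0592/n) log Q = +0.61 − (0.0592/1)(-2.091) = +0.734 V.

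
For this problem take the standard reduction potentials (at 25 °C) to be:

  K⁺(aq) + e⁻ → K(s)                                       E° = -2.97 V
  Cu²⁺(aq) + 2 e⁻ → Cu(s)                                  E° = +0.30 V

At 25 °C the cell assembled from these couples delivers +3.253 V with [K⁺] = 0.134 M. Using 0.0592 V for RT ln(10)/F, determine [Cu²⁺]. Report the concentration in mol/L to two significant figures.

0.0048 M

Cu²⁺/Cu is the cathode, K⁺/K the anode: E°cell = +3.27 V, n = 2.
Overall reaction: Cu²⁺(aq) + 2 K(s) → Cu(s) + 2 K⁺(aq); Q = [K⁺]^2/[Cu²⁺]^1.
From E = E° − (0.0592/n) log Q: log Q = (E° − E)·n/0.0592 = (+3.27 − (+3.253))·2/0.0592 = 0.5743.
So 1·log[Cu²⁺] = 2·log(0.134) − log Q = -1.7458 − (0.5743) = -2.3201; [Cu²⁺] = 10^(-2.3201) ≈ 0.0048 M.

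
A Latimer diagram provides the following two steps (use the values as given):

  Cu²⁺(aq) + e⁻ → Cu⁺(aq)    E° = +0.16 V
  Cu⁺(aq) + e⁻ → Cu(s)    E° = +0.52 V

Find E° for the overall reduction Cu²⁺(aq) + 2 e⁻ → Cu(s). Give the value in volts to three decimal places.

+0.340 V

Adding the free-energy changes (−nFE°) of the two steps gives −n₃FE°₃ = −n₁FE°₁ − n₂FE°₂.
E°₃ = (1×+0.16 + 1×+0.52) / 2 = (+0.680) / 2 = +0.340 V.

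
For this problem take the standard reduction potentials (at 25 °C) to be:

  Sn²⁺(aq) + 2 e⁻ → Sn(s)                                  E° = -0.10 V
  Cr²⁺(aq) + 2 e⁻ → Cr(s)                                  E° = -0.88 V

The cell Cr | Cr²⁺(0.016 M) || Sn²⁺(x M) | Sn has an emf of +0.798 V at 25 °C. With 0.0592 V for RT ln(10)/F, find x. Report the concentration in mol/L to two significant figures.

0.065 M

Sn²⁺/Sn is the cathode, Cr²⁺/Cr the anode: E°cell = +0.78 V, n = 2.
Overall reaction: Sn²⁺(aq) + Cr(s) → Sn(s) + Cr²⁺(aq); Q = [Cr²⁺]^1/[Sn²⁺]^1.
From E = E° − (0.0592/n) log Q: log Q = (E° − E)·n/0.0592 = (+0.78 − (+0.798))·2/0.0592 = -0.6081.
So 1·log[Sn²⁺] = 1·log(0.016) − log Q = -1.7959 − (-0.6081) = -1.1878; [Sn²⁺] = 10^(-1.1878) ≈ 0.065 M.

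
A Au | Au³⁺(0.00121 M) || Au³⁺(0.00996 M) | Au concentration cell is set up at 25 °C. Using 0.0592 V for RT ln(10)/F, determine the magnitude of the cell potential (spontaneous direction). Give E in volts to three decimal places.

For a concentration cell E°cell = 0. The 0.00996 M side is the cathode (reduction is favoured where [Au³⁺] is higher).
With n = 3, E = −(0.0592/3) log([Au³⁺]ₐₙ/[Au³⁺]꜀ₐₜ) = −(0.0592/3) log(0.00121/0.00996) = −(0.0592/3)(-0.915) = +0.018 V.

+0.018 V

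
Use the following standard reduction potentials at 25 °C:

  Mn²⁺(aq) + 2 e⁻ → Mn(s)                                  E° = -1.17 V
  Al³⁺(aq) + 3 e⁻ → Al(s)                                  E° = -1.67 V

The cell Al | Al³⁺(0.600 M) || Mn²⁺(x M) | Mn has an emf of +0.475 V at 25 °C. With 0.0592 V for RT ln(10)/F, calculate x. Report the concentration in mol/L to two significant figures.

0.10 M

Mn²⁺/Mn is the cathode, Al³⁺/Al the anode: E°cell = +0.50 V, n = 6.
Overall reaction: 3 Mn²⁺(aq) + 2 Al(s) → 3 Mn(s) + 2 Al³⁺(aq); Q = [Al³⁺]^2/[Mn²⁺]^3.
From E = E° − (0.0592/n) log Q: log Q = (E° − E)·n/0.0592 = (+0.50 − (+0.475))·6/0.0592 = 2.5338.
So 3·log[Mn²⁺] = 2·log(0.6) − log Q = -0.4437 − (2.5338) = -2.9775; log[Mn²⁺] = -2.9775 / 3 = -0.9925; [Mn²⁺] = 10^(-0.9925) ≈ 0.10 M.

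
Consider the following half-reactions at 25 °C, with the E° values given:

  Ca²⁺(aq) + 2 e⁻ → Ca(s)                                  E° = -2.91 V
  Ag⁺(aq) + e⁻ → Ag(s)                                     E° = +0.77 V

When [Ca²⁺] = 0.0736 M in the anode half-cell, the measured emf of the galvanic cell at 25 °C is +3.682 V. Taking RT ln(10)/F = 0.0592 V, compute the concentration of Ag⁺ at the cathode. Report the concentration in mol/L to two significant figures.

0.29 M

Ag⁺/Ag is the cathode, Ca²⁺/Ca the anode: E°cell = +3.68 V, n = 2.
Overall reaction: 2 Ag⁺(aq) + Ca(s) → 2 Ag(s) + Ca²⁺(aq); Q = [Ca²⁺]^1/[Ag⁺]^2.
From E = E° − (0.0592/n) log Q: log Q = (E° − E)·n/0.0592 = (+3.68 − (+3.682))·2/0.0592 = -0.0676.
So 2·log[Ag⁺] = 1·log(0.0736) − log Q = -1.1331 − (-0.0676) = -1.0655; log[Ag⁺] = -1.0655 / 2 = -0.5327; [Ag⁺] = 10^(-0.5327) ≈ 0.29 M.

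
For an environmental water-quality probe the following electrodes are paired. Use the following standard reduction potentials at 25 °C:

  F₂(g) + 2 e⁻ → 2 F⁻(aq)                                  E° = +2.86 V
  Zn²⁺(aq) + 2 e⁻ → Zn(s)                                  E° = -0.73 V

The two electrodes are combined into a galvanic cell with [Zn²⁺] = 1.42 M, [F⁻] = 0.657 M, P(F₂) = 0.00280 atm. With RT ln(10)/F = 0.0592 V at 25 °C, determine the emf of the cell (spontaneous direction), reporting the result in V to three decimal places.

F₂/F⁻ is the cathode (higher E°), Zn²⁺/Zn the anode: E°cell = +2.86 − (-0.73) = +3.59 V, n = 2.
Overall: F₂(g) + Zn(s) → 2 F⁻(aq) + Zn²⁺(aq)
Q = [F⁻]^2·[Zn²⁺] / (P(F₂)); log Q = 2.340.
E = E° − (0.0592/n) log Q = +3.59 − (0.0592/2)(2.340) = +3.521 V.

+3.521 V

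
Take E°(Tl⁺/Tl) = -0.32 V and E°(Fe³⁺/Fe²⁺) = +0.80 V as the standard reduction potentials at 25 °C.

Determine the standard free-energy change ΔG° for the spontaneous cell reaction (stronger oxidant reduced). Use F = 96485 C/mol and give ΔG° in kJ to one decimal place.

-108.1 kJ

Fe³⁺/Fe²⁺ (E° = +0.80 V) is the cathode; Tl⁺/Tl (E° = -0.32 V) is the anode, so E°cell = +1.12 V.
Balancing electrons gives n = 1 (lcm of 1 and 1).
ΔG° = −nFE° = −(1)(96485)(+1.12) = -108,063 J = -108.1 kJ.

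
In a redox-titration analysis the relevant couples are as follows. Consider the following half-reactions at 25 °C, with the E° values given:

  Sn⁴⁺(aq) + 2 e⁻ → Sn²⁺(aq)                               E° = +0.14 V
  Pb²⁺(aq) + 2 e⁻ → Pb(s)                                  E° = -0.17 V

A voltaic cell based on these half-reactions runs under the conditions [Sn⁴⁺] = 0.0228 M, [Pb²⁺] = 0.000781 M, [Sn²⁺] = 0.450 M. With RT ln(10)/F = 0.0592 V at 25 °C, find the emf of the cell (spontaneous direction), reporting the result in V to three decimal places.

+0.364 V

Sn⁴⁺/Sn²⁺ is the cathode (higher E°), Pb²⁺/Pb the anode: E°cell = +0.14 − (-0.17) = +0.31 V, n = 2.
Overall: Sn⁴⁺(aq) + Pb(s) → Sn²⁺(aq) + Pb²⁺(aq)
Q = [Sn²⁺]·[Pb²⁺] / ([Sn⁴⁺]); log Q = -1.812.
E = E° − (0.0592/n) log Q = +0.31 − (0.0592/2)(-1.812) = +0.364 V.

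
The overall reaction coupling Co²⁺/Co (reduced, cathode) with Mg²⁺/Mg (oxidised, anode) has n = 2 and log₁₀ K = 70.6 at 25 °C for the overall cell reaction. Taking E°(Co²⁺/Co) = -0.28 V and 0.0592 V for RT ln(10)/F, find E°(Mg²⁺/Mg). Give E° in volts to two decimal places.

-2.37 V

E°cell = (0.0592/n)·log K = (0.0592/2)(70.6) = +2.090 V.
Since Co²⁺/Co is the cathode and Mg²⁺/Mg the anode, E°cell = E°(Co²⁺/Co) − E°(Mg²⁺/Mg).
So E°(Mg²⁺/Mg) = E°(Co²⁺/Co) − E°cell = (-0.28) − (+2.090) = -2.37 V.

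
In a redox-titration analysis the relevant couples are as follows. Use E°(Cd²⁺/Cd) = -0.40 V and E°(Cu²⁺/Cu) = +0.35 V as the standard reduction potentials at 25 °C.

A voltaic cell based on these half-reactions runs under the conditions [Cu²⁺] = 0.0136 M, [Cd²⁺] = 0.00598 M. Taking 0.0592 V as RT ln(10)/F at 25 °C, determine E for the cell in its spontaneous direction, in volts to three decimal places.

+0.761 V

Cu²⁺/Cu is the cathode (higher E°), Cd²⁺/Cd the anode: E°cell = +0.35 − (-0.40) = +0.75 V, n = 2.
Overall: Cu²⁺(aq) + Cd(s) → Cu(s) + Cd²⁺(aq)
Q = [Cd²⁺] / ([Cu²⁺]); log Q = -0.357.
E = E° − (0.0592/n) log Q = +0.75 − (0.0592/2)(-0.357) = +0.761 V.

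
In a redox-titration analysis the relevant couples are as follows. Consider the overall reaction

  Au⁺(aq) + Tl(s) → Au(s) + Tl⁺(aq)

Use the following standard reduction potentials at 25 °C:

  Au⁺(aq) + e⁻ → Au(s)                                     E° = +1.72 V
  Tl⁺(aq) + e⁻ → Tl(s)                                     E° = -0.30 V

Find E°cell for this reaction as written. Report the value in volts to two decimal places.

+2.02 V

The Au⁺/Au couple has the higher reduction potential, so it is the cathode; Tl⁺/Tl is oxidised at the anode.
E°cell = E°(cathode) − E°(anode) = (+1.72) − (-0.30) = +2.02 V.
Since E°cell > 0, the reaction is spontaneous under standard conditions.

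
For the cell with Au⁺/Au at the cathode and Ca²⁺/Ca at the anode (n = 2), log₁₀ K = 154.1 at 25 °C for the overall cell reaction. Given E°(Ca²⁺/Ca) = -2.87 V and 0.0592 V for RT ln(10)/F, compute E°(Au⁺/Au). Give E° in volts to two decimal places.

E°cell = (0.0592/n)·log K = (0.0592/2)(154.1) = +4.561 V.
Since Au⁺/Au is the cathode and Ca²⁺/Ca the anode, E°cell = E°(Au⁺/Au) − E°(Ca²⁺/Ca).
So E°(Au⁺/Au) = E°cell + E°(Ca²⁺/Ca) = +4.561 + (-2.87) = +1.69 V.

+1.69 V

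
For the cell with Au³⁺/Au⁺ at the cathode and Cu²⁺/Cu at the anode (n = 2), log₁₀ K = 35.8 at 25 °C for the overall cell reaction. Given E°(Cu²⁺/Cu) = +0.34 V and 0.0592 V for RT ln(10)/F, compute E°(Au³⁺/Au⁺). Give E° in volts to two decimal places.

E°cell = (0.0592/n)·log K = (0.0592/2)(35.8) = +1.060 V.
Since Au³⁺/Au⁺ is the cathode and Cu²⁺/Cu the anode, E°cell = E°(Au³⁺/Au⁺) − E°(Cu²⁺/Cu).
So E°(Au³⁺/Au⁺) = E°cell + E°(Cu²⁺/Cu) = +1.060 + (+0.34) = +1.40 V.

+1.40 V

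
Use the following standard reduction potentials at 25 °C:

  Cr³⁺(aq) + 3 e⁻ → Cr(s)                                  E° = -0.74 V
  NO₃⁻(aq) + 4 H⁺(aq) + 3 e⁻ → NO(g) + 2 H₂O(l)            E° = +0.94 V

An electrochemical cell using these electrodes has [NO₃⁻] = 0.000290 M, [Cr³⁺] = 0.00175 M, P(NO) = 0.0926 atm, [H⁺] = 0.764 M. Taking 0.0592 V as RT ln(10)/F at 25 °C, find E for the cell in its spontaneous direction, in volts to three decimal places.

NO₃⁻/NO is the cathode (higher E°), Cr³⁺/Cr the anode: E°cell = +0.94 − (-0.74) = +1.68 V, n = 3.
Overall: NO₃⁻(aq) + 4 H⁺(aq) + Cr(s) → NO(g) + 2 H₂O(l) + Cr³⁺(aq)
Q = P(NO)·[Cr³⁺] / ([NO₃⁻]·[H⁺]^4); log Q = 0.215.
E = E° − (0.0592/n) log Q = +1.68 − (0.0592/3)(0.215) = +1.676 V.

+1.676 V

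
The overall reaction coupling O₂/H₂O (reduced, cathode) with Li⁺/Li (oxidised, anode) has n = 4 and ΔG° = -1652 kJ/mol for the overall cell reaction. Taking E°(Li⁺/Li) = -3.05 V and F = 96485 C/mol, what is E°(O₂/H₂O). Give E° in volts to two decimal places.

+1.23 V

E°cell = −ΔG°/(nF) = −(-1652×10³)/((4)(96485)) = +4.280 V.
Since O₂/H₂O is the cathode and Li⁺/Li the anode, E°cell = E°(O₂/H₂O) − E°(Li⁺/Li).
So E°(O₂/H₂O) = E°cell + E°(Li⁺/Li) = +4.280 + (-3.05) = +1.23 V.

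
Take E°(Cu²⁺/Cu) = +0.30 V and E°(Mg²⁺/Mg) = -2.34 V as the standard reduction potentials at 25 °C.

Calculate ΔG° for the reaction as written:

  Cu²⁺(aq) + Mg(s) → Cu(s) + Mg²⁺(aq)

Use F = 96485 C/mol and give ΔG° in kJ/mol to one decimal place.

-509.4 kJ/mol

As written, Cu²⁺/Cu is reduced (cathode) and Mg²⁺/Mg is oxidised (anode), so E°cell = (+0.30) − (-2.34) = +2.64 V.
Balancing electrons gives n = 2.
ΔG° = −nFE° = −(2)(96485)(+2.64) = -509,441 J = -509.4 kJ/mol.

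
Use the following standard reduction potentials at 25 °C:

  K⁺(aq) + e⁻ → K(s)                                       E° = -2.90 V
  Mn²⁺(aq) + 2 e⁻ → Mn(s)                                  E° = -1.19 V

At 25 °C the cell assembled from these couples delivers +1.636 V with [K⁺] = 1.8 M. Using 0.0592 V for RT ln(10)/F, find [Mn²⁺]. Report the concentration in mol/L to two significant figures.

Mn²⁺/Mn is the cathode, K⁺/K the anode: E°cell = +1.71 V, n = 2.
Overall reaction: Mn²⁺(aq) + 2 K(s) → Mn(s) + 2 K⁺(aq); Q = [K⁺]^2/[Mn²⁺]^1.
From E = E° − (0.0592/n) log Q: log Q = (E° − E)·n/0.0592 = (+1.71 − (+1.636))·2/0.0592 = 2.5000.
So 1·log[Mn²⁺] = 2·log(1.8) − log Q = 0.5105 − (2.5000) = -1.9895; [Mn²⁺] = 10^(-1.9895) ≈ 0.010 M.

0.010 M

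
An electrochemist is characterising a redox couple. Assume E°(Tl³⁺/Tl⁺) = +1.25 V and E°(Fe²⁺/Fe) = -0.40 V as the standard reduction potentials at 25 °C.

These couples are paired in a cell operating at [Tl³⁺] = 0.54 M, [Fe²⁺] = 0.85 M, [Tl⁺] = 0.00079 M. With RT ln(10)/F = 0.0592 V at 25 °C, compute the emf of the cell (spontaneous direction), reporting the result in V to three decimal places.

+1.736 V

Tl³⁺/Tl⁺ is the cathode (higher E°), Fe²⁺/Fe the anode: E°cell = +1.25 − (-0.40) = +1.65 V, n = 2.
Overall: Tl³⁺(aq) + Fe(s) → Tl⁺(aq) + Fe²⁺(aq)
Q = [Tl⁺]·[Fe²⁺] / ([Tl³⁺]); log Q = -2.905.
E = E° − (0.0592/n) log Q = +1.65 − (0.0592/2)(-2.905) = +1.736 V.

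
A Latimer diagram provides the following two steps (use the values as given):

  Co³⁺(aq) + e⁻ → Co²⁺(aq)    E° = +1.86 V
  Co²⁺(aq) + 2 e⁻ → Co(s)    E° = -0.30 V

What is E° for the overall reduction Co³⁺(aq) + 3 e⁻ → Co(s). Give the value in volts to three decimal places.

+0.420 V

Adding the free-energy changes (−nFE°) of the two steps gives −n₃FE°₃ = −n₁FE°₁ − n₂FE°₂.
E°₃ = (1×+1.86 + 2×-0.30) / 3 = (+1.260) / 3 = +0.420 V.
E° values themselves are not directly additive — weighting by electron count is essential.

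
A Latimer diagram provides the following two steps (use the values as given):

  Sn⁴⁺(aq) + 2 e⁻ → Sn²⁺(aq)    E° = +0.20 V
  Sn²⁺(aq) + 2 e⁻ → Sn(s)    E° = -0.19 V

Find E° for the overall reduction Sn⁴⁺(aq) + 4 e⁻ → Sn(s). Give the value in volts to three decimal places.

+0.005 V

Since ΔG° = −nFE° is additive over sequential reductions, n₃E°₃ = n₁E°₁ + n₂E°₂.
E°₃ = (2×+0.20 + 2×-0.19) / 4 = (+0.020) / 4 = +0.005 V.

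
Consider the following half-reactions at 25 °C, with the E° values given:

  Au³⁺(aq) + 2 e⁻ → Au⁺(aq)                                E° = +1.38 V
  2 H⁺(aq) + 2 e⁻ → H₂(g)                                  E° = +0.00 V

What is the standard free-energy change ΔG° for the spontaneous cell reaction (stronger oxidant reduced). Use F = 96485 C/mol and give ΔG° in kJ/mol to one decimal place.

-266.3 kJ/mol

Au³⁺/Au⁺ (E° = +1.38 V) is the cathode; H⁺/H₂ (E° = +0.00 V) is the anode, so E°cell = +1.38 V.
Balancing electrons gives n = 2 (lcm of 2 and 2).
ΔG° = −nFE° = −(2)(96485)(+1.38) = -266,299 J = -266.3 kJ/mol.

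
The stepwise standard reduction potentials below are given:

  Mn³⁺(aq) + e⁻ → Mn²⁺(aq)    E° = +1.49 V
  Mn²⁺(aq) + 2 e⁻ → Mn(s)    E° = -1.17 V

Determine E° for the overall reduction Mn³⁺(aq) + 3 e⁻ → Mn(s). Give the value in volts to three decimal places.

-0.283 V

Standard free energies of sequential steps add: ΔG°₃ = ΔG°₁ + ΔG°₂, so n₃E°₃ = n₁E°₁ + n₂E°₂.
E°₃ = (1×+1.49 + 2×-1.17) / 3 = (-0.850) / 3 = -0.283 V.
E° values themselves are not directly additive — weighting by electron count is essential.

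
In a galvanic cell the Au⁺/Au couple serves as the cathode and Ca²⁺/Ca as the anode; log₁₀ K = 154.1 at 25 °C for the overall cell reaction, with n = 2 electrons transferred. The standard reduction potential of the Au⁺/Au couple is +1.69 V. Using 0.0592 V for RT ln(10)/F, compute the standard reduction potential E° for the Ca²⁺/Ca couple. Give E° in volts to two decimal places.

-2.87 V

E°cell = (0.0592/n)·log K = (0.0592/2)(154.1) = +4.561 V.
Since Au⁺/Au is the cathode and Ca²⁺/Ca the anode, E°cell = E°(Au⁺/Au) − E°(Ca²⁺/Ca).
So E°(Ca²⁺/Ca) = E°(Au⁺/Au) − E°cell = (+1.69) − (+4.561) = -2.87 V.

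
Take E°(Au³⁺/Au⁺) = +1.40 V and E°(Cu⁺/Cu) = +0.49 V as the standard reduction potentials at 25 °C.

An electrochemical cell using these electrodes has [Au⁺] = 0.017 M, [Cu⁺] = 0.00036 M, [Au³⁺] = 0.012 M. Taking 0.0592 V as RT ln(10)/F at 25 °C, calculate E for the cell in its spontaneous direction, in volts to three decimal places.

Au³⁺/Au⁺ is the cathode (higher E°), Cu⁺/Cu the anode: E°cell = +1.40 − (+0.49) = +0.91 V, n = 2.
Overall: Au³⁺(aq) + 2 Cu(s) → Au⁺(aq) + 2 Cu⁺(aq)
Q = [Au⁺]·[Cu⁺]^2 / ([Au³⁺]); log Q = -6.736.
E = E° − (0.0592/n) log Q = +0.91 − (0.0592/2)(-6.736) = +1.109 V.

+1.109 V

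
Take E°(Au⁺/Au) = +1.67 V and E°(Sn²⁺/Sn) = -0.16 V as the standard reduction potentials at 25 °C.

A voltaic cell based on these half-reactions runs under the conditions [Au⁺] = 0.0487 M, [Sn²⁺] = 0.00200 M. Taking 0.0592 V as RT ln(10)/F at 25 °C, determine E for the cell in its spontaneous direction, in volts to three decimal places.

Au⁺/Au is the cathode (higher E°), Sn²⁺/Sn the anode: E°cell = +1.67 − (-0.16) = +1.83 V, n = 2.
Overall: 2 Au⁺(aq) + Sn(s) → 2 Au(s) + Sn²⁺(aq)
Q = [Sn²⁺] / ([Au⁺]^2); log Q = -0.074.
E = E° − (0.0592/n) log Q = +1.83 − (0.0592/2)(-0.074) = +1.832 V.

+1.832 V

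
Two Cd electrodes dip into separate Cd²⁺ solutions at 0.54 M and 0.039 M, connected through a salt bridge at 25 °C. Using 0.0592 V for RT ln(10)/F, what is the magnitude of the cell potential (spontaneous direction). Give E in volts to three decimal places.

For a concentration cell E°cell = 0. The 0.54 M side is the cathode (reduction is favoured where [Cd²⁺] is higher).
With n = 2, E = −(0.0592/2) log([Cd²⁺]ₐₙ/[Cd²⁺]꜀ₐₜ) = −(0.0592/2) log(0.039/0.54) = −(0.0592/2)(-1.141) = +0.034 V.

+0.034 V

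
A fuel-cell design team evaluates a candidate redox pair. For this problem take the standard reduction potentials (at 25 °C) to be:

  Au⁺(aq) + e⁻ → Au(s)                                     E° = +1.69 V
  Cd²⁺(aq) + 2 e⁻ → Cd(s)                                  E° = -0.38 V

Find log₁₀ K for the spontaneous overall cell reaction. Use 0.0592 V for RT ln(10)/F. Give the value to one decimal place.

69.9

Cathode: Au⁺/Au; anode: Cd²⁺/Cd. E°cell = +2.07 V, n = 2.
log K = nE°cell / 0.0592 = (2)(+2.07) / 0.0592 = 69.9.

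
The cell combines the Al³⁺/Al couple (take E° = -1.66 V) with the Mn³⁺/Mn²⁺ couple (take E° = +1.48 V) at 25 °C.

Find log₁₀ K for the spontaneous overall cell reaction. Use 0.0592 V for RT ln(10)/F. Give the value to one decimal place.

Cathode: Mn³⁺/Mn²⁺; anode: Al³⁺/Al. E°cell = +3.14 V, n = 3.
log K = nE°cell / 0.0592 = (3)(+3.14) / 0.0592 = 159.1.

159.1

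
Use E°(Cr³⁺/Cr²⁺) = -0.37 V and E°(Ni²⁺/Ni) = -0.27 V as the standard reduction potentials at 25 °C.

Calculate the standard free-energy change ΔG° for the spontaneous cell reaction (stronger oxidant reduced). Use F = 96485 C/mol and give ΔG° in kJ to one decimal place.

Ni²⁺/Ni (E° = -0.27 V) is the cathode; Cr³⁺/Cr²⁺ (E° = -0.37 V) is the anode, so E°cell = +0.10 V.
Balancing electrons gives n = 2 (lcm of 2 and 1).
ΔG° = −nFE° = −(2)(96485)(+0.10) = -19,297 J = -19.3 kJ.

-19.3 kJ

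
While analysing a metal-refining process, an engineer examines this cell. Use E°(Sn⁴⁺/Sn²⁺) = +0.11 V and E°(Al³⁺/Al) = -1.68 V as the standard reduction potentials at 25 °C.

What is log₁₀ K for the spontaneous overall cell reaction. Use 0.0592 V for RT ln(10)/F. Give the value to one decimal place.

181.4

Cathode: Sn⁴⁺/Sn²⁺; anode: Al³⁺/Al. E°cell = +1.79 V, n = 6.
log K = nE°cell / 0.0592 = (6)(+1.79) / 0.0592 = 181.4.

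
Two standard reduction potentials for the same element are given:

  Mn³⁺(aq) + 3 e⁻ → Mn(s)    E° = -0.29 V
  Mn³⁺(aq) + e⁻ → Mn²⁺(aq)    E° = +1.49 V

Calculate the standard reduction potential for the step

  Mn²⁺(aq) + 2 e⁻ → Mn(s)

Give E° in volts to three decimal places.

Sequential free energies add, so n₃E°₃ = n₁E°₁ + n₂E°₂.
With n₃ = 3, and the known step contributing 1×(+1.49) V, the unknown satisfies 2·E° = 3×(-0.29) − 1×(+1.49) = -2.360.
E° = -2.360 / 2 = -1.180 V.

-1.180 V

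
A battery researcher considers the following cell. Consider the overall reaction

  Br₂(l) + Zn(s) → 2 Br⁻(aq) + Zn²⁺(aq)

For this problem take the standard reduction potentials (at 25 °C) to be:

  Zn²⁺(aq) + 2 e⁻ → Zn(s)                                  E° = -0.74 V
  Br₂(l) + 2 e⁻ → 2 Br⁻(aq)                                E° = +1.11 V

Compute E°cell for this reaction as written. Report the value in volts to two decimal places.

The Br₂/Br⁻ couple has the higher reduction potential, so it is the cathode; Zn²⁺/Zn is oxidised at the anode.
E°cell = E°(cathode) − E°(anode) = (+1.11) − (-0.74) = +1.85 V.

+1.85 V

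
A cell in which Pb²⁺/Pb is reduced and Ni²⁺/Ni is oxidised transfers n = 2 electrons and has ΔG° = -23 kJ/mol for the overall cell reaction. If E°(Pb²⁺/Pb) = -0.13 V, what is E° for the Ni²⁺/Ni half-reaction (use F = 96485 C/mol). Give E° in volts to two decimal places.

E°cell = −ΔG°/(nF) = −(-23×10³)/((2)(96485)) = +0.119 V.
Since Pb²⁺/Pb is the cathode and Ni²⁺/Ni the anode, E°cell = E°(Pb²⁺/Pb) − E°(Ni²⁺/Ni).
So E°(Ni²⁺/Ni) = E°(Pb²⁺/Pb) − E°cell = (-0.13) − (+0.119) = -0.25 V.

-0.25 V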